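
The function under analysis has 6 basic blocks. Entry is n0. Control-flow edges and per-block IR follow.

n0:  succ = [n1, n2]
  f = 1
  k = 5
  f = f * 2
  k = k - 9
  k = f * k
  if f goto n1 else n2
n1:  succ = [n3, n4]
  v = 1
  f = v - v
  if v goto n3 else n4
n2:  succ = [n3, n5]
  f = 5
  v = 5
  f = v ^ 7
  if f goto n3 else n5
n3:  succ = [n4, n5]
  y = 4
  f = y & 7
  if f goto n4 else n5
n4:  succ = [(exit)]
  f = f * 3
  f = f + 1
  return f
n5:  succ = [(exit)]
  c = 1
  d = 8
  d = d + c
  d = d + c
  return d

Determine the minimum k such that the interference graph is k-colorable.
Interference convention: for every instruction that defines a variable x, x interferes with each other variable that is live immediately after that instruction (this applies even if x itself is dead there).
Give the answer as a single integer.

Block summaries:
  n0: def={f,k} ue=∅
  n1: def={f,v} ue=∅
  n2: def={f,v} ue=∅
  n3: def={f,y} ue=∅
  n4: def={f} ue={f}
  n5: def={c,d} ue=∅

Liveness:
  n0: in=∅ out=∅
  n1: in=∅ out={f}
  n2: in=∅ out=∅
  n3: in=∅ out={f}
  n4: in={f} out=∅
  n5: in=∅ out=∅

Interference:
  c: {d}
  d: {c}
  f: {k,v}
  k: {f}
  v: {f}
  y: ∅

Colouring:
  clique {c,d} ⇒ need ≥ 2
  2-colouring: r0={c,f,y}  r1={d,k,v}
  χ = 2

Answer: 2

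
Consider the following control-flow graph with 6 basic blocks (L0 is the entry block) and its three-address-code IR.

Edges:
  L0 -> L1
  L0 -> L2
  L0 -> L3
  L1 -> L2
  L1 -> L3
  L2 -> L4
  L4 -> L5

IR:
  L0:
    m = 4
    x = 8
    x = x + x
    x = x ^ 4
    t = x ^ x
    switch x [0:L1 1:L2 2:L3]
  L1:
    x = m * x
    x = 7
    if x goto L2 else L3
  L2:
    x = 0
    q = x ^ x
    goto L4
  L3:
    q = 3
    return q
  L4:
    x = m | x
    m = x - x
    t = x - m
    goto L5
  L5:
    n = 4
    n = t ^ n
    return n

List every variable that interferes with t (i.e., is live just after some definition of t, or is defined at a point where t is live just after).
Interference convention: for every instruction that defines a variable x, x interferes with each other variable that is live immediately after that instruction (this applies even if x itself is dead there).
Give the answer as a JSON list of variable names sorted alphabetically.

Answer: ["m", "n", "x"]

Derivation:
def/use:
  L0: {m,t,x} / ∅
  L1: {x} / {m,x}
  L2: {q,x} / ∅
  L3: {q} / ∅
  L4: {m,t,x} / {m,x}
  L5: {n} / {t}

Backward fixpoint:
  L0: in=∅ out={m,x}
  L1: in={m,x} out={m}
  L2: in={m} out={m,x}
  L3: in=∅ out=∅
  L4: in={m,x} out={t}
  L5: in={t} out=∅

Interference:
  m: {q,t,x}
  n: {t}
  q: {m,x}
  t: {m,n,x}
  x: {m,q,t}

N(t) = ["m", "n", "x"]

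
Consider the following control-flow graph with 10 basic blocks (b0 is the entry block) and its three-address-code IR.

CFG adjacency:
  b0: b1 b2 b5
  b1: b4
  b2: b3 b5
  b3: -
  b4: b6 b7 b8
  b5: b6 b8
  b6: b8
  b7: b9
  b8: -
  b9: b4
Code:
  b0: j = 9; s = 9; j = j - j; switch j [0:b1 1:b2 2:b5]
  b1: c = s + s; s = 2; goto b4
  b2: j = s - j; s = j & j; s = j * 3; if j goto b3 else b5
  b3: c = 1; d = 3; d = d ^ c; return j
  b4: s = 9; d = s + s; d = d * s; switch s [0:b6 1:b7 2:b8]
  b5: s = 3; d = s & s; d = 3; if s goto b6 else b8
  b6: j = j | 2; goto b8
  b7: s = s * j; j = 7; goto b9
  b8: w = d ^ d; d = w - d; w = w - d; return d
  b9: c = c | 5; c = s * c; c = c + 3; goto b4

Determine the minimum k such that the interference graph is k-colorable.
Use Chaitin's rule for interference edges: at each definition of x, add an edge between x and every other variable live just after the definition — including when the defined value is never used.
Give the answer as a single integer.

def/use:
  b0 def {j,s} use ∅
  b1 def {c,s} use {s}
  b2 def {j,s} use {j,s}
  b3 def {c,d} use {j}
  b4 def {d,s} use ∅
  b5 def {d,s} use ∅
  b6 def {j} use {j}
  b7 def {j,s} use {j,s}
  b8 def {d,w} use {d}
  b9 def {c} use {c,s}

Backward fixpoint:
  b0: in=∅ out={j,s}
  b1: in={j,s} out={c,j}
  b2: in={j,s} out={j}
  b3: in={j} out=∅
  b4: in={c,j} out={c,d,j,s}
  b5: in={j} out={d,j}
  b6: in={d,j} out={d}
  b7: in={c,j,s} out={c,j,s}
  b8: in={d} out=∅
  b9: in={c,j,s} out={c,j}

Interference:
  c↔{d,j,s}
  d↔{c,j,s,w}
  j↔{c,d,s}
  s↔{c,d,j}
  w↔{d}

Registers:
  {c,d,j,s} pairwise interfere (4-clique) ⇒ χ ≥ 4
  assign c→r1 d→r0 j→r2 s→r3 w→r1 — no edge inside a register ⇒ χ ≤ 4
  χ = 4

Answer: 4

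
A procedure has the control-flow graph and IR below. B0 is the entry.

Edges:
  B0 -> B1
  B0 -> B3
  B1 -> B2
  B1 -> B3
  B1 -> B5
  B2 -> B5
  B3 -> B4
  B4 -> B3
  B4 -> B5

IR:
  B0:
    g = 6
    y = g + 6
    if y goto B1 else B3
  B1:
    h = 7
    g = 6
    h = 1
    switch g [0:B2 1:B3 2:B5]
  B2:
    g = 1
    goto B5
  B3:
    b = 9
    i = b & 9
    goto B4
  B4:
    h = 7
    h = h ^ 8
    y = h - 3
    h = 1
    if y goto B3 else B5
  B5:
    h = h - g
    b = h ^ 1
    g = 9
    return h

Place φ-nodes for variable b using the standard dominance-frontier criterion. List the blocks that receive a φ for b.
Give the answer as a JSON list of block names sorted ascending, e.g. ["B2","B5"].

idom tree: B1←B0 B2←B1 B3←B0 B4←B3 B5←B0
Dom at joins:
  B3: preds {B0,B1,B4}: {B0} ∩ {B0,B1} ∩ {B0,B3,B4} = {B0}; idom=B0
  B5: preds {B1,B2,B4}: {B0,B1} ∩ {B0,B1,B2} ∩ {B0,B3,B4} = {B0}; idom=B0

Frontier:
  join B3 pred B0: · stop@B0
  join B3 pred B1: B1 stop@B0
  join B3 pred B4: B4→B3 stop@B0
  join B5 pred B1: B1 stop@B0
  join B5 pred B2: B2→B1 stop@B0
  join B5 pred B4: B4→B3 stop@B0
  B0 → ∅
  B1 → {B3,B5}
  B2 → {B5}
  B3 → {B3,B5}
  B4 → {B3,B5}
  B5 → ∅

φ for b: defs {B3,B5}
  DF⁺ = {B3,B5}

Answer: ["B3", "B5"]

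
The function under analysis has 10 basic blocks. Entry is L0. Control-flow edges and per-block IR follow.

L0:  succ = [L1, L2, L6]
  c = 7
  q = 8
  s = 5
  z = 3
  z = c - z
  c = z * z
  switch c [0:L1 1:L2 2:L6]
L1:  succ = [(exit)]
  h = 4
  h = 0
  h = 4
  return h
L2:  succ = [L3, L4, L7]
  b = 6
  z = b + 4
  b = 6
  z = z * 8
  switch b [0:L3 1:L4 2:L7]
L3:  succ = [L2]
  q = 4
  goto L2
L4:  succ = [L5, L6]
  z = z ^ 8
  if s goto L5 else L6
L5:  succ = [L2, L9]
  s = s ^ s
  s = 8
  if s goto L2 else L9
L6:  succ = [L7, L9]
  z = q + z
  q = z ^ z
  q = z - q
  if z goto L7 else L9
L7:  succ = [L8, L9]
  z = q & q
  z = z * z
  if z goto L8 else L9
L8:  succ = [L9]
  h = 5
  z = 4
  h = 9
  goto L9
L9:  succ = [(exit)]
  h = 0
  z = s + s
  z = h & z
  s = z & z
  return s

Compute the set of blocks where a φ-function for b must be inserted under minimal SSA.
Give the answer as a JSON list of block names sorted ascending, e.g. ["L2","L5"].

Answer: ["L2", "L6", "L7", "L9"]

Analysis:
idom tree: L1←L0 L2←L0 L3←L2 L4←L2 L5←L4 L6←L0 L7←L0 L8←L7 L9←L0
Join-block Dom:
  L2: preds {L0,L3,L5}: {L0} ∩ {L0,L2,L3} ∩ {L0,L2,L4,L5} = {L0}; idom=L0
  L6: preds {L0,L4}: {L0} ∩ {L0,L2,L4} = {L0}; idom=L0
  L7: preds {L2,L6}: {L0,L2} ∩ {L0,L6} = {L0}; idom=L0
  L9: preds {L5,L6,L7,L8}: {L0,L2,L4,L5} ∩ {L0,L6} ∩ {L0,L7} ∩ {L0,L7,L8} = {L0}; idom=L0

DF derivation:
  L2←L0: walk · to L0
  L2←L3: walk L3→L2 to L0
  L2←L5: walk L5→L4→L2 to L0
  L6←L0: walk · to L0
  L6←L4: walk L4→L2 to L0
  L7←L2: walk L2 to L0
  L7←L6: walk L6 to L0
  L9←L5: walk L5→L4→L2 to L0
  L9←L6: walk L6 to L0
  L9←L7: walk L7 to L0
  L9←L8: walk L8→L7 to L0
  DF(L0)=∅
  DF(L1)=∅
  DF(L2)={L2,L6,L7,L9}
  DF(L3)={L2}
  DF(L4)={L2,L6,L9}
  DF(L5)={L2,L9}
  DF(L6)={L7,L9}
  DF(L7)={L9}
  DF(L8)={L9}
  DF(L9)=∅

φ for b: defs {L2}
  DF⁺ = {L2,L6,L7,L9}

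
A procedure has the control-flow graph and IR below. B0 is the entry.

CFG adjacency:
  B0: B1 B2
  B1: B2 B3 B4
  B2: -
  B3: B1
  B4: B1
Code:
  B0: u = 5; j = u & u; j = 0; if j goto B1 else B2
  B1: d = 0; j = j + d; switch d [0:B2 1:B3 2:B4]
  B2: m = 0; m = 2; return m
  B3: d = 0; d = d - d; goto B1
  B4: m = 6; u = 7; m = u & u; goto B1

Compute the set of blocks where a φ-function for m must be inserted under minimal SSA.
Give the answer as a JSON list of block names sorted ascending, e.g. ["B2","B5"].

idom tree: B1←B0 B2←B0 B3←B1 B4←B1
Dom at joins:
  B1: preds {B0,B3,B4}: {B0} ∩ {B0,B1,B3} ∩ {B0,B1,B4} = {B0}; idom=B0
  B2: preds {B0,B1}: {B0} ∩ {B0,B1} = {B0}; idom=B0

DF derivation:
  join B1 pred B0: · stop@B0
  join B1 pred B3: B3→B1 stop@B0
  join B1 pred B4: B4→B1 stop@B0
  join B2 pred B0: · stop@B0
  join B2 pred B1: B1 stop@B0
  B0 → ∅
  B1 → {B1,B2}
  B2 → ∅
  B3 → {B1}
  B4 → {B1}

φ for m: defs {B2,B4}
  DF⁺ = {B1,B2}

Answer: ["B1", "B2"]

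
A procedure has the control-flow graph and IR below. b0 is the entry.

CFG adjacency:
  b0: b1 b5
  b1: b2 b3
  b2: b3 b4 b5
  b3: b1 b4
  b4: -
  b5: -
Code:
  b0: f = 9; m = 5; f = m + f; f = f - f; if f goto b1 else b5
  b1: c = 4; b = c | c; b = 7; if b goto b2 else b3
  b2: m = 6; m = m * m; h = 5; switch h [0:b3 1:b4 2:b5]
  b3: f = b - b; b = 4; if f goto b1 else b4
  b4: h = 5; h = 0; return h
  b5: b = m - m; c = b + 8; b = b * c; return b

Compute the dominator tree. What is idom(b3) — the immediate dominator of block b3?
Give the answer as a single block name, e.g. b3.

Answer: b1

Analysis:
idom tree: b1←b0 b2←b1 b3←b1 b4←b1 b5←b0
Dom at joins:
  b1: preds {b0,b3}: {b0} ∩ {b0,b1,b3} = {b0}; idom=b0
  b3: preds {b1,b2}: {b0,b1} ∩ {b0,b1,b2} = {b0,b1}; idom=b1
  b4: preds {b2,b3}: {b0,b1,b2} ∩ {b0,b1,b3} = {b0,b1}; idom=b1
  b5: preds {b0,b2}: {b0} ∩ {b0,b1,b2} = {b0}; idom=b0

idom(b3) = b1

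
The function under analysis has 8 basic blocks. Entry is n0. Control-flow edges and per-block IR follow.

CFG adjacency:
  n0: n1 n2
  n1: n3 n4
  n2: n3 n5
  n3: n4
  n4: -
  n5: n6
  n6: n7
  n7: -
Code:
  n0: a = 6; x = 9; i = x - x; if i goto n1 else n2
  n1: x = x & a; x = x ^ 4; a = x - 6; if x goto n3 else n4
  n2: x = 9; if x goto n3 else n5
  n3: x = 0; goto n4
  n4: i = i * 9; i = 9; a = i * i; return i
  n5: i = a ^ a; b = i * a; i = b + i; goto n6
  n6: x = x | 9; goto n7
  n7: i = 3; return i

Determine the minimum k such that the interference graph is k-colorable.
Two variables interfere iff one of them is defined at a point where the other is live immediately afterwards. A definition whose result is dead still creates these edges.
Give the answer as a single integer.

def/use:
  n0: def={a,i,x} ue=∅
  n1: def={a,x} ue={a,x}
  n2: def={x} ue=∅
  n3: def={x} ue=∅
  n4: def={a,i} ue={i}
  n5: def={b,i} ue={a}
  n6: def={x} ue={x}
  n7: def={i} ue=∅

Liveness:
  n0 li=∅ lo={a,i,x}
  n1 li={a,i,x} lo={i}
  n2 li={a,i} lo={a,i,x}
  n3 li={i} lo={i}
  n4 li={i} lo=∅
  n5 li={a,x} lo={x}
  n6 li={x} lo=∅
  n7 li=∅ lo=∅

Interference:
  a: {i,x}
  b: {i,x}
  i: {a,b,x}
  x: {a,b,i}

Registers:
  lower bound: {a,i,x} mutually conflict ⇒ χ ≥ 3
  3-colouring: R0={i}  R1={x}  R2={a,b}
  χ = 3

Answer: 3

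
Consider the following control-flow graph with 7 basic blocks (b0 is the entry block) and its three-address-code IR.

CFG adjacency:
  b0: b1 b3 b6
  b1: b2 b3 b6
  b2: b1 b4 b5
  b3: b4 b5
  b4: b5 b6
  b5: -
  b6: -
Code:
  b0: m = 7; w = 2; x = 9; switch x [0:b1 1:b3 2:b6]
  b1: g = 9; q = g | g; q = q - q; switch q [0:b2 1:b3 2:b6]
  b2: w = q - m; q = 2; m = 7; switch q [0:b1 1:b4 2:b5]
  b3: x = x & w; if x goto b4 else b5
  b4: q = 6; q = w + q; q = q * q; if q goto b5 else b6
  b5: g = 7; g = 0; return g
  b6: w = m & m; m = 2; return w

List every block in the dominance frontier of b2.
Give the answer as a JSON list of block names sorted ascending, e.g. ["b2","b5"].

idom tree: b1←b0 b2←b1 b3←b0 b4←b0 b5←b0 b6←b0
Join-block Dom:
  b1: preds {b0,b2}: {b0} ∩ {b0,b1,b2} = {b0}; idom=b0
  b3: preds {b0,b1}: {b0} ∩ {b0,b1} = {b0}; idom=b0
  b4: preds {b2,b3}: {b0,b1,b2} ∩ {b0,b3} = {b0}; idom=b0
  b5: preds {b2,b3,b4}: {b0,b1,b2} ∩ {b0,b3} ∩ {b0,b4} = {b0}; idom=b0
  b6: preds {b0,b1,b4}: {b0} ∩ {b0,b1} ∩ {b0,b4} = {b0}; idom=b0

Frontier:
  join b1 pred b0: · stop@b0
  join b1 pred b2: b2→b1 stop@b0
  join b3 pred b0: · stop@b0
  join b3 pred b1: b1 stop@b0
  join b4 pred b2: b2→b1 stop@b0
  join b4 pred b3: b3 stop@b0
  join b5 pred b2: b2→b1 stop@b0
  join b5 pred b3: b3 stop@b0
  join b5 pred b4: b4 stop@b0
  join b6 pred b0: · stop@b0
  join b6 pred b1: b1 stop@b0
  join b6 pred b4: b4 stop@b0
  b0 → ∅
  b1 → {b1,b3,b4,b5,b6}
  b2 → {b1,b4,b5}
  b3 → {b4,b5}
  b4 → {b5,b6}
  b5 → ∅
  b6 → ∅

DF(b2) = ["b1", "b4", "b5"]

Answer: ["b1", "b4", "b5"]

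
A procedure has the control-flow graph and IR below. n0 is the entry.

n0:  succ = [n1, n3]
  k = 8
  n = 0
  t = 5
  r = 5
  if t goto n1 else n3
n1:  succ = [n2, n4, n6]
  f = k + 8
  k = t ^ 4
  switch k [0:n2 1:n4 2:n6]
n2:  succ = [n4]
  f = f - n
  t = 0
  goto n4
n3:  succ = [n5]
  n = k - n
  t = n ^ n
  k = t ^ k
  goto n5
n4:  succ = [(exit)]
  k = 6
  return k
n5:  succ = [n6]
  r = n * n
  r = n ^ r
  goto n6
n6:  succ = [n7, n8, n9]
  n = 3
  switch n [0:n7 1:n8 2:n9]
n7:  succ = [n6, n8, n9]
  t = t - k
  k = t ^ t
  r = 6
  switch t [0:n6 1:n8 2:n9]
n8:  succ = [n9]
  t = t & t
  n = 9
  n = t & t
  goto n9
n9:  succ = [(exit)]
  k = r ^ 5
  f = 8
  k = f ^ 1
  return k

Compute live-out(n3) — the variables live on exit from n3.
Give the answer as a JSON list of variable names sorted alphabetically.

Block summaries:
  n0 def {k,n,r,t} use ∅
  n1 def {f,k} use {k,t}
  n2 def {f,t} use {f,n}
  n3 def {k,n,t} use {k,n}
  n4 def {k} use ∅
  n5 def {r} use {n}
  n6 def {n} use ∅
  n7 def {k,r,t} use {k,t}
  n8 def {n,t} use {t}
  n9 def {f,k} use {r}

Backward fixpoint:
  live n0: ∅→{k,n,r,t}
  live n1: {k,n,r,t}→{f,k,n,r,t}
  live n2: {f,n}→∅
  live n3: {k,n}→{k,n,t}
  live n4: ∅→∅
  live n5: {k,n,t}→{k,r,t}
  live n6: {k,r,t}→{k,r,t}
  live n7: {k,t}→{k,r,t}
  live n8: {r,t}→{r}
  live n9: {r}→∅

live-out(n3) = ["k", "n", "t"]

Answer: ["k", "n", "t"]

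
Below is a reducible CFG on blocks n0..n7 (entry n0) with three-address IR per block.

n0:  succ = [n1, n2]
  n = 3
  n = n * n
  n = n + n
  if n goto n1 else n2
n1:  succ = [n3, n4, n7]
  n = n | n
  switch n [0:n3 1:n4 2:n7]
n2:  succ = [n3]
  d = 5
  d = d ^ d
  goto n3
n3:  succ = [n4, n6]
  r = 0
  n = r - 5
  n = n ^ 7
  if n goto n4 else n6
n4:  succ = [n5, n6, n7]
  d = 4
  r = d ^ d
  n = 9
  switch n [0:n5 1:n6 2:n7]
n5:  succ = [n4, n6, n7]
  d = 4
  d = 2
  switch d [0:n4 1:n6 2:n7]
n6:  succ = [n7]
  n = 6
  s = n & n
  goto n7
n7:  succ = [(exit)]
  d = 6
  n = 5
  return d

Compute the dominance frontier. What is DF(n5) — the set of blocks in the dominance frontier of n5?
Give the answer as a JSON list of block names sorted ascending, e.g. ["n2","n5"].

Answer: ["n4", "n6", "n7"]

Working:
idom tree: n1←n0 n2←n0 n3←n0 n4←n0 n5←n4 n6←n0 n7←n0
Dom∩ at merges:
  n3: preds {n1,n2}: {n0,n1} ∩ {n0,n2} = {n0}; idom=n0
  n4: preds {n1,n3,n5}: {n0,n1} ∩ {n0,n3} ∩ {n0,n4,n5} = {n0}; idom=n0
  n6: preds {n3,n4,n5}: {n0,n3} ∩ {n0,n4} ∩ {n0,n4,n5} = {n0}; idom=n0
  n7: preds {n1,n4,n5,n6}: {n0,n1} ∩ {n0,n4} ∩ {n0,n4,n5} ∩ {n0,n6} = {n0}; idom=n0

DF derivation:
  n3←n1: walk n1 to n0
  n3←n2: walk n2 to n0
  n4←n1: walk n1 to n0
  n4←n3: walk n3 to n0
  n4←n5: walk n5→n4 to n0
  n6←n3: walk n3 to n0
  n6←n4: walk n4 to n0
  n6←n5: walk n5→n4 to n0
  n7←n1: walk n1 to n0
  n7←n4: walk n4 to n0
  n7←n5: walk n5→n4 to n0
  n7←n6: walk n6 to n0
  DF(n0)=∅
  DF(n1)={n3,n4,n7}
  DF(n2)={n3}
  DF(n3)={n4,n6}
  DF(n4)={n4,n6,n7}
  DF(n5)={n4,n6,n7}
  DF(n6)={n7}
  DF(n7)=∅

DF(n5) = ["n4", "n6", "n7"]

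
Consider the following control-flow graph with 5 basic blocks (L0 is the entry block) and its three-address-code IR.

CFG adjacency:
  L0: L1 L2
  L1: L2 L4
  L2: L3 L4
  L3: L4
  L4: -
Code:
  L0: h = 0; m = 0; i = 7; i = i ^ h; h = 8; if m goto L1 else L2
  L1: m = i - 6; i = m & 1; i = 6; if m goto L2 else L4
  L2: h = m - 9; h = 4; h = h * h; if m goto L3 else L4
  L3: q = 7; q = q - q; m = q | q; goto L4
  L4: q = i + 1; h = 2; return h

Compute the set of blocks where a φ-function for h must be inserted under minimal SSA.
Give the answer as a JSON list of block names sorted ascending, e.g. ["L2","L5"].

idom tree: L1←L0 L2←L0 L3←L2 L4←L0
Dom∩ at merges:
  L2: preds {L0,L1}: {L0} ∩ {L0,L1} = {L0}; idom=L0
  L4: preds {L1,L2,L3}: {L0,L1} ∩ {L0,L2} ∩ {L0,L2,L3} = {L0}; idom=L0

Frontier:
  join L2 pred L0: · stop@L0
  join L2 pred L1: L1 stop@L0
  join L4 pred L1: L1 stop@L0
  join L4 pred L2: L2 stop@L0
  join L4 pred L3: L3→L2 stop@L0
  DF(L0)=∅
  DF(L1)={L2,L4}
  DF(L2)={L4}
  DF(L3)={L4}
  DF(L4)=∅

φ for h: defs {L0,L2,L4}
  DF⁺ = {L4}

Answer: ["L4"]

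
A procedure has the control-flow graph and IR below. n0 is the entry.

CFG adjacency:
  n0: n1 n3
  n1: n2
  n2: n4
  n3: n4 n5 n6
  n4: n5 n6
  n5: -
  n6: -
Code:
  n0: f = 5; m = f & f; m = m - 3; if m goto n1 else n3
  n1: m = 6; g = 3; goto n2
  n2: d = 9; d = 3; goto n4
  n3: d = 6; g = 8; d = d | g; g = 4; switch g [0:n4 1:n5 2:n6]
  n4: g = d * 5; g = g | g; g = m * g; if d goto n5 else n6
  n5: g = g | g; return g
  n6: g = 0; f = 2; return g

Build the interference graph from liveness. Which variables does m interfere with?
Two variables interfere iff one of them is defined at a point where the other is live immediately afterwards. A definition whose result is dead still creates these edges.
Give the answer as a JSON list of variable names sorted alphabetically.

Per-block:
  n0: {f,m} / ∅
  n1: {g,m} / ∅
  n2: {d} / ∅
  n3: {d,g} / ∅
  n4: {g} / {d,m}
  n5: {g} / {g}
  n6: {f,g} / ∅

Live sets:
  n0: in=∅ out={m}
  n1: in=∅ out={m}
  n2: in={m} out={d,m}
  n3: in={m} out={d,g,m}
  n4: in={d,m} out={g}
  n5: in={g} out=∅
  n6: in=∅ out=∅

Interfere edges:
  d — {g,m}
  f — {g}
  g — {d,f,m}
  m — {d,g}

N(m) = ["d", "g"]

Answer: ["d", "g"]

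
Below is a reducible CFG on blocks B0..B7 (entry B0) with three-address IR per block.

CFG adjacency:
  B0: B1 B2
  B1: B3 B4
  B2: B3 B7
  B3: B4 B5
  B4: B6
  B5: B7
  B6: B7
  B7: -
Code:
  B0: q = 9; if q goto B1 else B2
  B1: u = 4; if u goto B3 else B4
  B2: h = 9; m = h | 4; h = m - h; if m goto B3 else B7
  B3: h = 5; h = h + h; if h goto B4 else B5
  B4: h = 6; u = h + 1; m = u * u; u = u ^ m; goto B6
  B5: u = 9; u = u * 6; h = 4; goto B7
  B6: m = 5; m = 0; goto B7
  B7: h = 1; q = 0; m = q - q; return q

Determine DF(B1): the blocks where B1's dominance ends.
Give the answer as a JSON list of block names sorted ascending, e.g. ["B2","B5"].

Answer: ["B3", "B4"]

Analysis:
idom tree: B1←B0 B2←B0 B3←B0 B4←B0 B5←B3 B6←B4 B7←B0
Dom∩ at merges:
  B3: preds {B1,B2}: {B0,B1} ∩ {B0,B2} = {B0}; idom=B0
  B4: preds {B1,B3}: {B0,B1} ∩ {B0,B3} = {B0}; idom=B0
  B7: preds {B2,B5,B6}: {B0,B2} ∩ {B0,B3,B5} ∩ {B0,B4,B6} = {B0}; idom=B0

DF walk-up:
  join B3 pred B1: B1 stop@B0
  join B3 pred B2: B2 stop@B0
  join B4 pred B1: B1 stop@B0
  join B4 pred B3: B3 stop@B0
  join B7 pred B2: B2 stop@B0
  join B7 pred B5: B5→B3 stop@B0
  join B7 pred B6: B6→B4 stop@B0
  DF(B0)=∅
  DF(B1)={B3,B4}
  DF(B2)={B3,B7}
  DF(B3)={B4,B7}
  DF(B4)={B7}
  DF(B5)={B7}
  DF(B6)={B7}
  DF(B7)=∅

DF(B1) = ["B3", "B4"]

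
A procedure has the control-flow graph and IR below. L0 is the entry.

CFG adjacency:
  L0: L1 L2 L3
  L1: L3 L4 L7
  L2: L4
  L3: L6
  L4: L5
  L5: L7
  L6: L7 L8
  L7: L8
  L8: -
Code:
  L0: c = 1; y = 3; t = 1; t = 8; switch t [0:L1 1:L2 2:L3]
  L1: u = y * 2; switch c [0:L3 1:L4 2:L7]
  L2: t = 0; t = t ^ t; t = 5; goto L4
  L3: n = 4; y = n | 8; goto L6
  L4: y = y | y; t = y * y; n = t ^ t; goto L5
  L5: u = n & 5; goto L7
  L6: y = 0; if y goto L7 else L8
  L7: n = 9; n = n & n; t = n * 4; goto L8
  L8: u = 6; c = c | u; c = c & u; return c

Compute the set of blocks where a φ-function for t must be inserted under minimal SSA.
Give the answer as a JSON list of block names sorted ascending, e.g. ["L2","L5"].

Answer: ["L4", "L7", "L8"]

Derivation:
idom tree: L1←L0 L2←L0 L3←L0 L4←L0 L5←L4 L6←L3 L7←L0 L8←L0
Dom∩ at merges:
  L3: preds {L0,L1}: {L0} ∩ {L0,L1} = {L0}; idom=L0
  L4: preds {L1,L2}: {L0,L1} ∩ {L0,L2} = {L0}; idom=L0
  L7: preds {L1,L5,L6}: {L0,L1} ∩ {L0,L4,L5} ∩ {L0,L3,L6} = {L0}; idom=L0
  L8: preds {L6,L7}: {L0,L3,L6} ∩ {L0,L7} = {L0}; idom=L0

Frontier:
  join L3 pred L0: · stop@L0
  join L3 pred L1: L1 stop@L0
  join L4 pred L1: L1 stop@L0
  join L4 pred L2: L2 stop@L0
  join L7 pred L1: L1 stop@L0
  join L7 pred L5: L5→L4 stop@L0
  join L7 pred L6: L6→L3 stop@L0
  join L8 pred L6: L6→L3 stop@L0
  join L8 pred L7: L7 stop@L0
  L0 → ∅
  L1 → {L3,L4,L7}
  L2 → {L4}
  L3 → {L7,L8}
  L4 → {L7}
  L5 → {L7}
  L6 → {L7,L8}
  L7 → {L8}
  L8 → ∅

φ for t: defs {L0,L2,L4,L7}
  DF⁺ = {L4,L7,L8}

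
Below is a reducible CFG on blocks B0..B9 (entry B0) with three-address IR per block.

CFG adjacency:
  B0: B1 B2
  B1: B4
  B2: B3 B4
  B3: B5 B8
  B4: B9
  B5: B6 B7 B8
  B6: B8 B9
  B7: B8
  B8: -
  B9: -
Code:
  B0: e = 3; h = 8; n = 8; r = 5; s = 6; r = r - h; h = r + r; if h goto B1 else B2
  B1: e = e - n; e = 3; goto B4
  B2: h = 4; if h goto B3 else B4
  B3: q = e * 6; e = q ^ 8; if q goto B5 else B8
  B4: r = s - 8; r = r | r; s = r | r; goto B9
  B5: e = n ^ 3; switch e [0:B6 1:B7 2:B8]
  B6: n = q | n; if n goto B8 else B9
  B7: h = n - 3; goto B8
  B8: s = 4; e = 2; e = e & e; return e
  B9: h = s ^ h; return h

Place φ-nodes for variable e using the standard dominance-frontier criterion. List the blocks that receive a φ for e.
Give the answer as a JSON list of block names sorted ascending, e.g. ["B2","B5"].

idom tree: B1←B0 B2←B0 B3←B2 B4←B0 B5←B3 B6←B5 B7←B5 B8←B3 B9←B0
Join-block Dom:
  B4: preds {B1,B2}: {B0,B1} ∩ {B0,B2} = {B0}; idom=B0
  B8: preds {B3,B5,B6,B7}: {B0,B2,B3} ∩ {B0,B2,B3,B5} ∩ {B0,B2,B3,B5,B6} ∩ {B0,B2,B3,B5,B7} = {B0,B2,B3}; idom=B3
  B9: preds {B4,B6}: {B0,B4} ∩ {B0,B2,B3,B5,B6} = {B0}; idom=B0

Frontier:
  join B4 pred B1: B1 stop@B0
  join B4 pred B2: B2 stop@B0
  join B8 pred B3: · stop@B3
  join B8 pred B5: B5 stop@B3
  join B8 pred B6: B6→B5 stop@B3
  join B8 pred B7: B7→B5 stop@B3
  join B9 pred B4: B4 stop@B0
  join B9 pred B6: B6→B5→B3→B2 stop@B0
  B0 → ∅
  B1 → {B4}
  B2 → {B4,B9}
  B3 → {B9}
  B4 → {B9}
  B5 → {B8,B9}
  B6 → {B8,B9}
  B7 → {B8}
  B8 → ∅
  B9 → ∅

φ for e: defs {B0,B1,B3,B5,B8}
  DF⁺ = {B4,B8,B9}

Answer: ["B4", "B8", "B9"]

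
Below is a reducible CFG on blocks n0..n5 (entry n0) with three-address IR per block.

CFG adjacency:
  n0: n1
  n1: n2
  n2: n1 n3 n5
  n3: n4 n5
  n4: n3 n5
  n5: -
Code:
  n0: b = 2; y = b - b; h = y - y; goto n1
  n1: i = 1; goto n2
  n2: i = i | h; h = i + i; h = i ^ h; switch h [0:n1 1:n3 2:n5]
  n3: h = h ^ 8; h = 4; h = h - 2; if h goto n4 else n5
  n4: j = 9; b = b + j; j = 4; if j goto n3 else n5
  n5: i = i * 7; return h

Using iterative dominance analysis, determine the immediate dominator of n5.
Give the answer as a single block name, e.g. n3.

Answer: n2

Analysis:
idom tree: n1←n0 n2←n1 n3←n2 n4←n3 n5←n2
Join-block Dom:
  n1: preds {n0,n2}: {n0} ∩ {n0,n1,n2} = {n0}; idom=n0
  n3: preds {n2,n4}: {n0,n1,n2} ∩ {n0,n1,n2,n3,n4} = {n0,n1,n2}; idom=n2
  n5: preds {n2,n3,n4}: {n0,n1,n2} ∩ {n0,n1,n2,n3} ∩ {n0,n1,n2,n3,n4} = {n0,n1,n2}; idom=n2

idom(n5) = n2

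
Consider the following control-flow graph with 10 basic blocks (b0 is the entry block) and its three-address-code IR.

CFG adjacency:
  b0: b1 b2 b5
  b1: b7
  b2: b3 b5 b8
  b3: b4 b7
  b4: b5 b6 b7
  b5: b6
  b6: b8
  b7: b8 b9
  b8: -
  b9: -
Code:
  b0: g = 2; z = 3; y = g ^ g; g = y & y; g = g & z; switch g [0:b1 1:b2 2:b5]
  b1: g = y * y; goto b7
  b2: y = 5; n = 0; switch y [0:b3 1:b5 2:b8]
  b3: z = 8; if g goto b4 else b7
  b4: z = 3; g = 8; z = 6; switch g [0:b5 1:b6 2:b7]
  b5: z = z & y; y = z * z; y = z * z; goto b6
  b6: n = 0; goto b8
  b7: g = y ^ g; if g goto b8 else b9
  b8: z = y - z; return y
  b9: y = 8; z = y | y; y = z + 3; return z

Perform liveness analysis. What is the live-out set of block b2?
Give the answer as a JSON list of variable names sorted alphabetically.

Answer: ["g", "y", "z"]

Working:
Per-block:
  b0: def={g,y,z} ue=∅
  b1: def={g} ue={y}
  b2: def={n,y} ue=∅
  b3: def={z} ue={g}
  b4: def={g,z} ue=∅
  b5: def={y,z} ue={y,z}
  b6: def={n} ue=∅
  b7: def={g} ue={g,y}
  b8: def={z} ue={y,z}
  b9: def={y,z} ue=∅

Liveness:
  b0 li=∅ lo={g,y,z}
  b1 li={y,z} lo={g,y,z}
  b2 li={g,z} lo={g,y,z}
  b3 li={g,y} lo={g,y,z}
  b4 li={y} lo={g,y,z}
  b5 li={y,z} lo={y,z}
  b6 li={y,z} lo={y,z}
  b7 li={g,y,z} lo={y,z}
  b8 li={y,z} lo=∅
  b9 li=∅ lo=∅

live-out(b2) = ["g", "y", "z"]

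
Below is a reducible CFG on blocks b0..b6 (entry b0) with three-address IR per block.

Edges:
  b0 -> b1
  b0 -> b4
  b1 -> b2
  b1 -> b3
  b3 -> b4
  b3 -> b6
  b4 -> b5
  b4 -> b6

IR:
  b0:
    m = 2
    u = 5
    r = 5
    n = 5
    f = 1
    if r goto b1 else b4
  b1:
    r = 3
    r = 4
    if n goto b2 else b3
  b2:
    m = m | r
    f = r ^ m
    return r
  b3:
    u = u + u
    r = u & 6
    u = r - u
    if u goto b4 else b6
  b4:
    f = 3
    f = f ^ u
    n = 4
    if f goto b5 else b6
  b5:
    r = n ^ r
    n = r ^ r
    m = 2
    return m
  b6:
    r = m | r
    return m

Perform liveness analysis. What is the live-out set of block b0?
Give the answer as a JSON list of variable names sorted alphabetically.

Answer: ["m", "n", "r", "u"]

Analysis:
Per-block:
  b0: def={f,m,n,r,u} ue=∅
  b1: def={r} ue={n}
  b2: def={f,m} ue={m,r}
  b3: def={r,u} ue={u}
  b4: def={f,n} ue={u}
  b5: def={m,n,r} ue={n,r}
  b6: def={r} ue={m,r}

Backward fixpoint:
  b0 li=∅ lo={m,n,r,u}
  b1 li={m,n,u} lo={m,r,u}
  b2 li={m,r} lo=∅
  b3 li={m,u} lo={m,r,u}
  b4 li={m,r,u} lo={m,n,r}
  b5 li={n,r} lo=∅
  b6 li={m,r} lo=∅

live-out(b0) = ["m", "n", "r", "u"]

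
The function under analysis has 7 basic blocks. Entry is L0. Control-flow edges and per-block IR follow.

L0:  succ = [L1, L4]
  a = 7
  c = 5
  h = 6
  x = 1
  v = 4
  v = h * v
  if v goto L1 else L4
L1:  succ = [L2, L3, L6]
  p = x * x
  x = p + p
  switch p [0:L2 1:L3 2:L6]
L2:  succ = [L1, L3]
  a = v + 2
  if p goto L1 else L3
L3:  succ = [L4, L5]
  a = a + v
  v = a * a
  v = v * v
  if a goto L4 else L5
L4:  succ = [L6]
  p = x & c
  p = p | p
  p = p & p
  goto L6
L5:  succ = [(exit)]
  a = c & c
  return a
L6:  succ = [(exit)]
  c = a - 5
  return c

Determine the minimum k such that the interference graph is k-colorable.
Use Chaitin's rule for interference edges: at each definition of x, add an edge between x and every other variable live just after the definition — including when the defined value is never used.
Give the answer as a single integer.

Answer: 5

Analysis:
Block summaries:
  L0: def={a,c,h,v,x} ue=∅
  L1: def={p,x} ue={x}
  L2: def={a} ue={p,v}
  L3: def={a,v} ue={a,v}
  L4: def={p} ue={c,x}
  L5: def={a} ue={c}
  L6: def={c} ue={a}

Liveness:
  L0: in=∅ out={a,c,v,x}
  L1: in={a,c,v,x} out={a,c,p,v,x}
  L2: in={c,p,v,x} out={a,c,v,x}
  L3: in={a,c,v,x} out={a,c,x}
  L4: in={a,c,x} out={a}
  L5: in={c} out=∅
  L6: in={a} out=∅

Conflict graph:
  a↔{c,h,p,v,x}
  c↔{a,h,p,v,x}
  h↔{a,c,v,x}
  p↔{a,c,v,x}
  v↔{a,c,h,p,x}
  x↔{a,c,h,p,v}

Colouring:
  {a,c,h,v,x} pairwise interfere (5-clique) ⇒ χ ≥ 5
  5-colouring: r0={a}  r1={c}  r2={v}  r3={x}  r4={h,p}
  χ = 5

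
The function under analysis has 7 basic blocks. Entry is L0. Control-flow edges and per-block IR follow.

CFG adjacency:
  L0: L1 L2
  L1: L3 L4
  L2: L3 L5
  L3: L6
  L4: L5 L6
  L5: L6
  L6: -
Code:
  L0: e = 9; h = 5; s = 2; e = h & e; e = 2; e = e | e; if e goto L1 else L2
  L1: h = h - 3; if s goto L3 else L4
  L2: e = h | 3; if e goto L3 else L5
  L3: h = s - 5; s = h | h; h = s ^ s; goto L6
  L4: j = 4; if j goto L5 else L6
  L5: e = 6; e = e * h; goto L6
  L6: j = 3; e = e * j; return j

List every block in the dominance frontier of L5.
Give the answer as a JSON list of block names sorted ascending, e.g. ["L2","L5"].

Answer: ["L6"]

Working:
idom tree: L1←L0 L2←L0 L3←L0 L4←L1 L5←L0 L6←L0
Dom at joins:
  L3: preds {L1,L2}: {L0,L1} ∩ {L0,L2} = {L0}; idom=L0
  L5: preds {L2,L4}: {L0,L2} ∩ {L0,L1,L4} = {L0}; idom=L0
  L6: preds {L3,L4,L5}: {L0,L3} ∩ {L0,L1,L4} ∩ {L0,L5} = {L0}; idom=L0

DF walk-up:
  join L3 pred L1: L1 stop@L0
  join L3 pred L2: L2 stop@L0
  join L5 pred L2: L2 stop@L0
  join L5 pred L4: L4→L1 stop@L0
  join L6 pred L3: L3 stop@L0
  join L6 pred L4: L4→L1 stop@L0
  join L6 pred L5: L5 stop@L0
  L0: DF=∅
  L1: DF={L3,L5,L6}
  L2: DF={L3,L5}
  L3: DF={L6}
  L4: DF={L5,L6}
  L5: DF={L6}
  L6: DF=∅

DF(L5) = ["L6"]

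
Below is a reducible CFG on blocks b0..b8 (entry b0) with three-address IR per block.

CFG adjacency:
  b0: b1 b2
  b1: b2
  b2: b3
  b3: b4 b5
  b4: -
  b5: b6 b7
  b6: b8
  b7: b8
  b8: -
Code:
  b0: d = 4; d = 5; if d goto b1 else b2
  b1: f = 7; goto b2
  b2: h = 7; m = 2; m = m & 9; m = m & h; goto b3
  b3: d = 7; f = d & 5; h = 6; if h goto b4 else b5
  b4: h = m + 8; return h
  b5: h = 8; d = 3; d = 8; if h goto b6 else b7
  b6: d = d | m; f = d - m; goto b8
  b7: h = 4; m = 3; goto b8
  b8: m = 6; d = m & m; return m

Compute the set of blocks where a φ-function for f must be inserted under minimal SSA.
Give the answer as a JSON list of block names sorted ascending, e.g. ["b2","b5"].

Answer: ["b2", "b8"]

Analysis:
idom tree: b1←b0 b2←b0 b3←b2 b4←b3 b5←b3 b6←b5 b7←b5 b8←b5
Join-block Dom:
  b2: preds {b0,b1}: {b0} ∩ {b0,b1} = {b0}; idom=b0
  b8: preds {b6,b7}: {b0,b2,b3,b5,b6} ∩ {b0,b2,b3,b5,b7} = {b0,b2,b3,b5}; idom=b5

DF walk-up:
  b2←b0: walk · to b0
  b2←b1: walk b1 to b0
  b8←b6: walk b6 to b5
  b8←b7: walk b7 to b5
  DF(b0)=∅
  DF(b1)={b2}
  DF(b2)=∅
  DF(b3)=∅
  DF(b4)=∅
  DF(b5)=∅
  DF(b6)={b8}
  DF(b7)={b8}
  DF(b8)=∅

φ for f: defs {b1,b3,b6}
  DF⁺ = {b2,b8}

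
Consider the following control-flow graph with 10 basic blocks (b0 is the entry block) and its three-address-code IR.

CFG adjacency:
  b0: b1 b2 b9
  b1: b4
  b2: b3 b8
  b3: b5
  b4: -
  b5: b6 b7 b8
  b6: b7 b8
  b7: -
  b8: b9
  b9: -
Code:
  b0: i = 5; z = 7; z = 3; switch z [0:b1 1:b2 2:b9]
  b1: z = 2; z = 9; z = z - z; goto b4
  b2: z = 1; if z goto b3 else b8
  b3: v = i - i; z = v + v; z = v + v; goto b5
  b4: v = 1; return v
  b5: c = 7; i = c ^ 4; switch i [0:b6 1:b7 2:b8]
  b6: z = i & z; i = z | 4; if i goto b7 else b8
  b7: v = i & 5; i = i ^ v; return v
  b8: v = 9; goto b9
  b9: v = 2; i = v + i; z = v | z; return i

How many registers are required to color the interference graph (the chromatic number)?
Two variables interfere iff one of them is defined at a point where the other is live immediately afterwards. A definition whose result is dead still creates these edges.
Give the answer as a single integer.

Answer: 3

Analysis:
Per-block:
  b0: {i,z} / ∅
  b1: {z} / ∅
  b2: {z} / ∅
  b3: {v,z} / {i}
  b4: {v} / ∅
  b5: {c,i} / ∅
  b6: {i,z} / {i,z}
  b7: {i,v} / {i}
  b8: {v} / ∅
  b9: {i,v,z} / {i,z}

Backward fixpoint:
  b0 li=∅ lo={i,z}
  b1 li=∅ lo=∅
  b2 li={i} lo={i,z}
  b3 li={i} lo={z}
  b4 li=∅ lo=∅
  b5 li={z} lo={i,z}
  b6 li={i,z} lo={i,z}
  b7 li={i} lo=∅
  b8 li={i,z} lo={i,z}
  b9 li={i,z} lo=∅

Conflict graph:
  c: {z}
  i: {v,z}
  v: {i,z}
  z: {c,i,v}

Registers:
  lower bound: {i,v,z} mutually conflict ⇒ χ ≥ 3
  assign c→R1 i→R1 v→R2 z→R0 — no edge inside a register ⇒ χ ≤ 3
  χ = 3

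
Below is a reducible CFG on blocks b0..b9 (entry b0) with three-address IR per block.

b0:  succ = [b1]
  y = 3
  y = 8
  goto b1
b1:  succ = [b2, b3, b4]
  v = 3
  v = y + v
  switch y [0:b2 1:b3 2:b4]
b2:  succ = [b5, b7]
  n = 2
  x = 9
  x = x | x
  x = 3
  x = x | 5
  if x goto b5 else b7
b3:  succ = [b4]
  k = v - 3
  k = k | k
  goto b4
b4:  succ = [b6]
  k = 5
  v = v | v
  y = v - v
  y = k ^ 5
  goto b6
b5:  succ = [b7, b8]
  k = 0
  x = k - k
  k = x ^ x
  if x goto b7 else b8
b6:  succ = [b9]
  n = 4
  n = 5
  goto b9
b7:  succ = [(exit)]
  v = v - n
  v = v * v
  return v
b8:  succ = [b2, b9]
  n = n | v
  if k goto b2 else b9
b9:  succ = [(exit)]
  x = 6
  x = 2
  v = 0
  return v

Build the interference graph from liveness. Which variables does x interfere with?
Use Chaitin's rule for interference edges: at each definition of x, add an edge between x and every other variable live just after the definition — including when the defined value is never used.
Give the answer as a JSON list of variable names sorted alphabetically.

Answer: ["k", "n", "v"]

Analysis:
def/use:
  b0: def={y} ue=∅
  b1: def={v} ue={y}
  b2: def={n,x} ue=∅
  b3: def={k} ue={v}
  b4: def={k,v,y} ue={v}
  b5: def={k,x} ue=∅
  b6: def={n} ue=∅
  b7: def={v} ue={n,v}
  b8: def={n} ue={k,n,v}
  b9: def={v,x} ue=∅

Backward fixpoint:
  b0: in=∅ out={y}
  b1: in={y} out={v}
  b2: in={v} out={n,v}
  b3: in={v} out={v}
  b4: in={v} out=∅
  b5: in={n,v} out={k,n,v}
  b6: in=∅ out=∅
  b7: in={n,v} out=∅
  b8: in={k,n,v} out={v}
  b9: in=∅ out=∅

Conflict graph:
  k↔{n,v,x,y}
  n↔{k,v,x}
  v↔{k,n,x,y}
  x↔{k,n,v}
  y↔{k,v}

N(x) = ["k", "n", "v"]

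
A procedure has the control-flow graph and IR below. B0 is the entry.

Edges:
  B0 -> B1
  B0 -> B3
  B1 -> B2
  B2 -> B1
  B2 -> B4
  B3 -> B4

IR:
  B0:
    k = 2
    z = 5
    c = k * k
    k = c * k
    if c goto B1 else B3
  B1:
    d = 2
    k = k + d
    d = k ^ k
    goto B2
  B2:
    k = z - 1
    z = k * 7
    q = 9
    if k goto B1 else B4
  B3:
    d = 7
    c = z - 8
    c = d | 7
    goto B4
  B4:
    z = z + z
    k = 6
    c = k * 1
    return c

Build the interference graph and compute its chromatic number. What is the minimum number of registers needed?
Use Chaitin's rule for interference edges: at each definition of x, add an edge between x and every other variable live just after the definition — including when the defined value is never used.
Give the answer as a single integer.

Block summaries:
  B0 def {c,k,z} use ∅
  B1 def {d,k} use {k}
  B2 def {k,q,z} use {z}
  B3 def {c,d} use {z}
  B4 def {c,k,z} use {z}

Liveness:
  live B0: ∅→{k,z}
  live B1: {k,z}→{z}
  live B2: {z}→{k,z}
  live B3: {z}→{z}
  live B4: {z}→∅

Interfere edges:
  c — {d,k,z}
  d — {c,k,z}
  k — {c,d,q,z}
  q — {k,z}
  z — {c,d,k,q}

Registers:
  {c,d,k,z} pairwise interfere (4-clique) ⇒ χ ≥ 4
  4-colouring: R0={k}  R1={z}  R2={c,q}  R3={d}
  χ = 4

Answer: 4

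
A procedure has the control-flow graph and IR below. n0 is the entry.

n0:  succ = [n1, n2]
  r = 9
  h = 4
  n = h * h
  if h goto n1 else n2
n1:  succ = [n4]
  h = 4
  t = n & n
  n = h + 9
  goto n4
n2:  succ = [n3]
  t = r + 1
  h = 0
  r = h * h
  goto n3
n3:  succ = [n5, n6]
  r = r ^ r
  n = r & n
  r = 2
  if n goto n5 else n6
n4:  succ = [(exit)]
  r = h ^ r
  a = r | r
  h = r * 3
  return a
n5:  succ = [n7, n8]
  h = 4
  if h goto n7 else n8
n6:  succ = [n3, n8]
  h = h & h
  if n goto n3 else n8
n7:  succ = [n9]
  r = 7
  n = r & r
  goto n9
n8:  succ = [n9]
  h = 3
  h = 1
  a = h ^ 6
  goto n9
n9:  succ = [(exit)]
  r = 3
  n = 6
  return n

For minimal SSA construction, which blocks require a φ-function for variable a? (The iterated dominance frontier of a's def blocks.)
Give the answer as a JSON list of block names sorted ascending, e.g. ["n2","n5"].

idom tree: n1←n0 n2←n0 n3←n2 n4←n1 n5←n3 n6←n3 n7←n5 n8←n3 n9←n3
Dom∩ at merges:
  n3: preds {n2,n6}: {n0,n2} ∩ {n0,n2,n3,n6} = {n0,n2}; idom=n2
  n8: preds {n5,n6}: {n0,n2,n3,n5} ∩ {n0,n2,n3,n6} = {n0,n2,n3}; idom=n3
  n9: preds {n7,n8}: {n0,n2,n3,n5,n7} ∩ {n0,n2,n3,n8} = {n0,n2,n3}; idom=n3

DF derivation:
  n3←n2: walk · to n2
  n3←n6: walk n6→n3 to n2
  n8←n5: walk n5 to n3
  n8←n6: walk n6 to n3
  n9←n7: walk n7→n5 to n3
  n9←n8: walk n8 to n3
  n0: DF=∅
  n1: DF=∅
  n2: DF=∅
  n3: DF={n3}
  n4: DF=∅
  n5: DF={n8,n9}
  n6: DF={n3,n8}
  n7: DF={n9}
  n8: DF={n9}
  n9: DF=∅

φ for a: defs {n4,n8}
  DF⁺ = {n9}

Answer: ["n9"]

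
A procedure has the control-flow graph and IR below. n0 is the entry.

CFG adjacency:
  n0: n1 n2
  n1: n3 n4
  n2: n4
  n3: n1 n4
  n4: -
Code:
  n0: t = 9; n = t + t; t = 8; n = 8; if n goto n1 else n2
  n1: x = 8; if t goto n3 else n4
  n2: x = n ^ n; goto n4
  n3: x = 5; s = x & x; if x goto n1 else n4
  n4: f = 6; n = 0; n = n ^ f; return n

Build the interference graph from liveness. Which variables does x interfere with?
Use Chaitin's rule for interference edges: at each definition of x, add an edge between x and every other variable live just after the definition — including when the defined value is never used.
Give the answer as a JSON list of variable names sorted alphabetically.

Answer: ["s", "t"]

Working:
Per-block:
  n0: def={n,t} ue=∅
  n1: def={x} ue={t}
  n2: def={x} ue={n}
  n3: def={s,x} ue=∅
  n4: def={f,n} ue=∅

Live sets:
  n0 li=∅ lo={n,t}
  n1 li={t} lo={t}
  n2 li={n} lo=∅
  n3 li={t} lo={t}
  n4 li=∅ lo=∅

Interfere edges:
  f: {n}
  n: {f,t}
  s: {t,x}
  t: {n,s,x}
  x: {s,t}

N(x) = ["s", "t"]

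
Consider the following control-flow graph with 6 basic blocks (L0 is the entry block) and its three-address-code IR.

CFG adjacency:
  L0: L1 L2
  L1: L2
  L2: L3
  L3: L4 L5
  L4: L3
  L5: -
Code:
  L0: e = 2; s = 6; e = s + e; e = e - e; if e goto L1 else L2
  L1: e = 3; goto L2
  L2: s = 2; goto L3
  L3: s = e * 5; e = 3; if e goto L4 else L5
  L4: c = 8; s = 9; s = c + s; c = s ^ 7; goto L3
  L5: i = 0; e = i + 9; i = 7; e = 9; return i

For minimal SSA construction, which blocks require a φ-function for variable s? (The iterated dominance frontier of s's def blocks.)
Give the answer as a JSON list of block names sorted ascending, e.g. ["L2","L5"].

idom tree: L1←L0 L2←L0 L3←L2 L4←L3 L5←L3
Join-block Dom:
  L2: preds {L0,L1}: {L0} ∩ {L0,L1} = {L0}; idom=L0
  L3: preds {L2,L4}: {L0,L2} ∩ {L0,L2,L3,L4} = {L0,L2}; idom=L2

DF walk-up:
  L2←L0: walk · to L0
  L2←L1: walk L1 to L0
  L3←L2: walk · to L2
  L3←L4: walk L4→L3 to L2
  L0 → ∅
  L1 → {L2}
  L2 → ∅
  L3 → {L3}
  L4 → {L3}
  L5 → ∅

φ for s: defs {L0,L2,L3,L4}
  DF⁺ = {L3}

Answer: ["L3"]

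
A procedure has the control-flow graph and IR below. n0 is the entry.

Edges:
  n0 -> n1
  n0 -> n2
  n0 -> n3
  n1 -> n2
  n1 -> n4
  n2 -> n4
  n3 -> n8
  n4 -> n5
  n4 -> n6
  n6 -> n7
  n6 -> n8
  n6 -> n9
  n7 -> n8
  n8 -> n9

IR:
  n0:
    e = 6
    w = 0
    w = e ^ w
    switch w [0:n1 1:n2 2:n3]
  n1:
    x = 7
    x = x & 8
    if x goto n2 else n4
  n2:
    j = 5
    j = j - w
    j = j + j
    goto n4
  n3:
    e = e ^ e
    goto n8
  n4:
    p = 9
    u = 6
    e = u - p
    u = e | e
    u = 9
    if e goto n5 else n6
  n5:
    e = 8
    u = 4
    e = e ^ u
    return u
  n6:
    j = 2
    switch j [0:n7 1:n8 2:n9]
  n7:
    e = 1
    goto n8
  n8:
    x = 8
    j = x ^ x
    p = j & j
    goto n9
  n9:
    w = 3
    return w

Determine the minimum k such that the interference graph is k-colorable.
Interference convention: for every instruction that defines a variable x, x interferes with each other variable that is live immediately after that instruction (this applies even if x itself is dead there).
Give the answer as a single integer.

def/use:
  n0 def {e,w} use ∅
  n1 def {x} use ∅
  n2 def {j} use {w}
  n3 def {e} use {e}
  n4 def {e,p,u} use ∅
  n5 def {e,u} use ∅
  n6 def {j} use ∅
  n7 def {e} use ∅
  n8 def {j,p,x} use ∅
  n9 def {w} use ∅

Backward fixpoint:
  n0 li=∅ lo={e,w}
  n1 li={w} lo={w}
  n2 li={w} lo=∅
  n3 li={e} lo=∅
  n4 li=∅ lo=∅
  n5 li=∅ lo=∅
  n6 li=∅ lo=∅
  n7 li=∅ lo=∅
  n8 li=∅ lo=∅
  n9 li=∅ lo=∅

Conflict graph:
  e — {u,w}
  j — {w}
  p — {u}
  u — {e,p}
  w — {e,j,x}
  x — {w}

Registers:
  clique {e,u} ⇒ need ≥ 2
  2-colouring: c0={u,w}  c1={e,j,p,x}
  χ = 2

Answer: 2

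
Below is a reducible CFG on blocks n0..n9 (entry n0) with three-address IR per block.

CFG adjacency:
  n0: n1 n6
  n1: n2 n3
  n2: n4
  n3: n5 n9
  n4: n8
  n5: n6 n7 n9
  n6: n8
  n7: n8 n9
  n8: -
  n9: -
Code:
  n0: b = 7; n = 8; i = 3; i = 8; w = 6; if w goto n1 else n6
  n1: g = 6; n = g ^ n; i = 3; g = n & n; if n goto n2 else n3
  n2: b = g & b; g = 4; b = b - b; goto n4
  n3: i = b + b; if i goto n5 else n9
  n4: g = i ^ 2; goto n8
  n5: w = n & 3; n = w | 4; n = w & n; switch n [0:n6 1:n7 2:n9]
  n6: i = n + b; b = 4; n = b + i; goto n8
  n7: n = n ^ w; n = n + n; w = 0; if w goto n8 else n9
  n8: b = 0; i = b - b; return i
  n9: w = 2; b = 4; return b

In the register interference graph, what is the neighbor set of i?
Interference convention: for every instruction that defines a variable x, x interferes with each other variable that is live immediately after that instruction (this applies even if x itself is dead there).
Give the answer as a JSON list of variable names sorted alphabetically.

Per-block:
  n0: {b,i,n,w} / ∅
  n1: {g,i,n} / {n}
  n2: {b,g} / {b,g}
  n3: {i} / {b}
  n4: {g} / {i}
  n5: {n,w} / {n}
  n6: {b,i,n} / {b,n}
  n7: {n,w} / {n,w}
  n8: {b,i} / ∅
  n9: {b,w} / ∅

Liveness:
  n0 li=∅ lo={b,n}
  n1 li={b,n} lo={b,g,i,n}
  n2 li={b,g,i} lo={i}
  n3 li={b,n} lo={b,n}
  n4 li={i} lo=∅
  n5 li={b,n} lo={b,n,w}
  n6 li={b,n} lo=∅
  n7 li={n,w} lo=∅
  n8 li=∅ lo=∅
  n9 li=∅ lo=∅

Interfere edges:
  b: {g,i,n,w}
  g: {b,i,n}
  i: {b,g,n}
  n: {b,g,i,w}
  w: {b,n}

N(i) = ["b", "g", "n"]

Answer: ["b", "g", "n"]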